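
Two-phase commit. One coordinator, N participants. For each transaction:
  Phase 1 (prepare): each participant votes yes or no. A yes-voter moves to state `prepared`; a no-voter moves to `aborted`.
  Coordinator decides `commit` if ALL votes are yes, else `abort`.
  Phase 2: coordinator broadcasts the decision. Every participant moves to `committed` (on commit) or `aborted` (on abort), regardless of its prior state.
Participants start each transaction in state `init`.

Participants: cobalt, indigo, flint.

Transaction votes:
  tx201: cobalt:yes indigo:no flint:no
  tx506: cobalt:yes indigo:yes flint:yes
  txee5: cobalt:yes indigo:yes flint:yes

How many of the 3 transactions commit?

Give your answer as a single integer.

tx201: no from indigo, flint -> abort (commits=0)
tx506: all yes -> commit (commits=1)
txee5: all yes -> commit (commits=2)

Answer: 2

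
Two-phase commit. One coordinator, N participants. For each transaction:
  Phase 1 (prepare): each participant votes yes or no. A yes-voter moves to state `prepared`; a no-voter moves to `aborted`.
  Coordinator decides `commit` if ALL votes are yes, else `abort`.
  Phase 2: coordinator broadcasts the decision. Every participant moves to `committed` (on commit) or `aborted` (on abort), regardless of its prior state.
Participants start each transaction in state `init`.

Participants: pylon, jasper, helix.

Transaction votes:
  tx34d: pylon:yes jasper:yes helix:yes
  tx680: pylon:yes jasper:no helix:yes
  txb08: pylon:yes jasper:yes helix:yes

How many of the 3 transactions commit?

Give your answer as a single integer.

Answer: 2

Derivation:
tx34d: all yes -> commit (commits=1)
tx680: no from jasper -> abort (commits=1)
txb08: all yes -> commit (commits=2)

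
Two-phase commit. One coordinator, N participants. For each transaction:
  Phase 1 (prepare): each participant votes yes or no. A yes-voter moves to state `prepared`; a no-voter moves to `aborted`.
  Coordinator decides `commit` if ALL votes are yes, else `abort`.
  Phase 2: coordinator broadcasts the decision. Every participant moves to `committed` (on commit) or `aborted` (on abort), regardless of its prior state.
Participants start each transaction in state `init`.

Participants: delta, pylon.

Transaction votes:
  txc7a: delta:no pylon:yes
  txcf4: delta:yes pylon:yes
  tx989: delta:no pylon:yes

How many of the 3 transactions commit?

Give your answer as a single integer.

txc7a: no from delta -> abort (commits=0)
txcf4: all yes -> commit (commits=1)
tx989: no from delta -> abort (commits=1)

Answer: 1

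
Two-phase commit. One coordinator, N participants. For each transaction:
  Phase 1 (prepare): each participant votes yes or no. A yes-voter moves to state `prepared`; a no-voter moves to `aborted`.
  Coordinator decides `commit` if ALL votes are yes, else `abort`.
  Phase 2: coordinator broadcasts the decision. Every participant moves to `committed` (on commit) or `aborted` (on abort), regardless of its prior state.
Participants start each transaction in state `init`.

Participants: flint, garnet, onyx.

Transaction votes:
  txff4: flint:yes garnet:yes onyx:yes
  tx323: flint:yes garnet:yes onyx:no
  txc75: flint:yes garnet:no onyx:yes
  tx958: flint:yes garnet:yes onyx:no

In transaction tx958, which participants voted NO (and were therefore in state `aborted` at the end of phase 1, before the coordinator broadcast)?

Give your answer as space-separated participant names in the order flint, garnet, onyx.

Answer: onyx

Derivation:
Txn tx958 phase 1: flint yes -> prepared; garnet yes -> prepared; onyx no -> aborted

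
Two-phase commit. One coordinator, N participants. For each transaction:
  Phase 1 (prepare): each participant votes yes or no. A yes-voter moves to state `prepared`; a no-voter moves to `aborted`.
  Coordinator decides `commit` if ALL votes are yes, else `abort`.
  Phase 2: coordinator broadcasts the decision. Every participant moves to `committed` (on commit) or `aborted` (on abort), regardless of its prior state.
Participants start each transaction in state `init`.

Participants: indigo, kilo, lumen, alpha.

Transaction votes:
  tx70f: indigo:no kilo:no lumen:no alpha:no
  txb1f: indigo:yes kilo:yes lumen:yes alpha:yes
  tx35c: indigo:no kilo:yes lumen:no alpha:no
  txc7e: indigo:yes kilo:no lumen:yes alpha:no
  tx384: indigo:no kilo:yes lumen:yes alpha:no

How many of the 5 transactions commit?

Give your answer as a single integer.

tx70f: no from indigo, kilo, lumen, alpha -> abort (commits=0)
txb1f: all yes -> commit (commits=1)
tx35c: no from indigo, lumen, alpha -> abort (commits=1)
txc7e: no from kilo, alpha -> abort (commits=1)
tx384: no from indigo, alpha -> abort (commits=1)

Answer: 1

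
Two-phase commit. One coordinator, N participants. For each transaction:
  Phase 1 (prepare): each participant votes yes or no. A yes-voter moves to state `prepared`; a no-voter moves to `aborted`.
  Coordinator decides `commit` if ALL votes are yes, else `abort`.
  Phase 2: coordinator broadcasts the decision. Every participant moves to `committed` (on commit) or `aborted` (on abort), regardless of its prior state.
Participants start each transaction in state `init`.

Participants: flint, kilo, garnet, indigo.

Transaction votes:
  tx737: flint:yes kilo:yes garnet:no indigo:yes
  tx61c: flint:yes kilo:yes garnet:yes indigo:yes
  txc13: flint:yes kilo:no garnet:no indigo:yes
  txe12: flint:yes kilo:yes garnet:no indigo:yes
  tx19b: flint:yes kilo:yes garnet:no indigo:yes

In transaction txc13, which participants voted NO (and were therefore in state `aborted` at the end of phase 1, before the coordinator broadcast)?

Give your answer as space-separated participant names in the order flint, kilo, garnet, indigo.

Txn txc13 phase 1: flint yes -> prepared; kilo no -> aborted; garnet no -> aborted; indigo yes -> prepared

Answer: kilo garnet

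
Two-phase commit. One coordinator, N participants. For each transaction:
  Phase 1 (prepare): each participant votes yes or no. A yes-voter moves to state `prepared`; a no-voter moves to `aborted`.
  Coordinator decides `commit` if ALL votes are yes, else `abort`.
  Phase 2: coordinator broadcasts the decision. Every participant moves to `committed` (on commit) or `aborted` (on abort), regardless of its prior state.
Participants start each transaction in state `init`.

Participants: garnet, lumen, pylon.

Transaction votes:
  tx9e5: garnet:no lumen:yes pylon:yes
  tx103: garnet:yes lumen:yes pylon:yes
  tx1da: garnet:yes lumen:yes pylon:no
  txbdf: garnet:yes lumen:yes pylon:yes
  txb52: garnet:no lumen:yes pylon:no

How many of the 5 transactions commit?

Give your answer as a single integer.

Answer: 2

Derivation:
tx9e5: no from garnet -> abort (commits=0)
tx103: all yes -> commit (commits=1)
tx1da: no from pylon -> abort (commits=1)
txbdf: all yes -> commit (commits=2)
txb52: no from garnet, pylon -> abort (commits=2)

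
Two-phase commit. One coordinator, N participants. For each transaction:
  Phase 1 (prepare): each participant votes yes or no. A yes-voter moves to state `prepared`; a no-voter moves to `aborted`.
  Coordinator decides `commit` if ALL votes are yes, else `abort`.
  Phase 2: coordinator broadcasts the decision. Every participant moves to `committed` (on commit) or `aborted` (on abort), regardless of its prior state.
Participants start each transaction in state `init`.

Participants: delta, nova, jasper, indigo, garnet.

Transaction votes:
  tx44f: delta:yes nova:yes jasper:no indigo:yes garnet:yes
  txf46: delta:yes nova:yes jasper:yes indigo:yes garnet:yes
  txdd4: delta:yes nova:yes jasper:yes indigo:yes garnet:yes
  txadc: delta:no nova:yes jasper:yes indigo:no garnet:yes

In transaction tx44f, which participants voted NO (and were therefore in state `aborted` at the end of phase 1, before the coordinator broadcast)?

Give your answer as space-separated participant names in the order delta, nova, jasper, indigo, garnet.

Txn tx44f phase 1: delta yes -> prepared; nova yes -> prepared; jasper no -> aborted; indigo yes -> prepared; garnet yes -> prepared

Answer: jasper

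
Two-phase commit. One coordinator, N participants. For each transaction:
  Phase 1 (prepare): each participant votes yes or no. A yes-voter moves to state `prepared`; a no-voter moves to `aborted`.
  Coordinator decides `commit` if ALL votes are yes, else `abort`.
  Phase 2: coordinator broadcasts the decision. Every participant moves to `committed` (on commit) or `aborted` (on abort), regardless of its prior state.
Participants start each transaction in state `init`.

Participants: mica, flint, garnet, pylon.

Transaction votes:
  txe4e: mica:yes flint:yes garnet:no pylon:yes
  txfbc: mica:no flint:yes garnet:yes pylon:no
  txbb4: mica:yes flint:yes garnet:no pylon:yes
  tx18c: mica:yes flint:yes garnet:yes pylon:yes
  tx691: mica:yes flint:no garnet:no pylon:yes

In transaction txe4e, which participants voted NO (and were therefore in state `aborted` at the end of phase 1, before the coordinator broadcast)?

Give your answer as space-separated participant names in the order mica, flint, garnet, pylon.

Answer: garnet

Derivation:
Txn txe4e phase 1: mica yes -> prepared; flint yes -> prepared; garnet no -> aborted; pylon yes -> prepared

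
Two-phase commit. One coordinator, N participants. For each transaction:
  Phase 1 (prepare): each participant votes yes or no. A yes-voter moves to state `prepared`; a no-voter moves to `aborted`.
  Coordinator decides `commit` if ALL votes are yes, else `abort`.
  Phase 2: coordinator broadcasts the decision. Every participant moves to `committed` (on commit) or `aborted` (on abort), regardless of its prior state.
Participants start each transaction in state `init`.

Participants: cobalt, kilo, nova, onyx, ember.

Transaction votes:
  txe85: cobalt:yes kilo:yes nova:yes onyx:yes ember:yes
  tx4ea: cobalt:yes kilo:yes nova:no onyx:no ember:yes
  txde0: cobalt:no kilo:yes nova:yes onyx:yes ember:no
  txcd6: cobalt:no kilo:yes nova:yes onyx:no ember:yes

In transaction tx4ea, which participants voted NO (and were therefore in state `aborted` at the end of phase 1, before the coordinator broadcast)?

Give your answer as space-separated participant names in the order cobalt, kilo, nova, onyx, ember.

Answer: nova onyx

Derivation:
Txn tx4ea phase 1: cobalt yes -> prepared; kilo yes -> prepared; nova no -> aborted; onyx no -> aborted; ember yes -> prepared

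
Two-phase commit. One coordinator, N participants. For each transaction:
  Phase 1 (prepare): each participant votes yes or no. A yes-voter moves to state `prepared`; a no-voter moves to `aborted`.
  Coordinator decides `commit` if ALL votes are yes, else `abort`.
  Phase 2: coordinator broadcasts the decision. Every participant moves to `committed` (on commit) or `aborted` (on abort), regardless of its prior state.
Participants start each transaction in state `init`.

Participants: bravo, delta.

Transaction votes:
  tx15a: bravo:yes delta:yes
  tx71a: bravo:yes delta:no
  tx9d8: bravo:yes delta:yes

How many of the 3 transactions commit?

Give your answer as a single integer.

tx15a: all yes -> commit (commits=1)
tx71a: no from delta -> abort (commits=1)
tx9d8: all yes -> commit (commits=2)

Answer: 2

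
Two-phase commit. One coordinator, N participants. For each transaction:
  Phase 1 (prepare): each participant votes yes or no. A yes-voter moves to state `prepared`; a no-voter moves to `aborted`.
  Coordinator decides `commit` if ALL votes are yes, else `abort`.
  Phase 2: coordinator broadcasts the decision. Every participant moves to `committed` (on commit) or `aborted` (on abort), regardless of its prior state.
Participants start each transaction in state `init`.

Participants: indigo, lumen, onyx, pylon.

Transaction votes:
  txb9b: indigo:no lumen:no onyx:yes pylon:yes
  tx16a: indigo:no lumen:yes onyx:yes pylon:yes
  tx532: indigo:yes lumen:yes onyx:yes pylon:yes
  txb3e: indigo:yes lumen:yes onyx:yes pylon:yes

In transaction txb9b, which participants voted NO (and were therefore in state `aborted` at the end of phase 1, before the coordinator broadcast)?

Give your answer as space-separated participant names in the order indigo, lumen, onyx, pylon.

Txn txb9b phase 1: indigo no -> aborted; lumen no -> aborted; onyx yes -> prepared; pylon yes -> prepared

Answer: indigo lumen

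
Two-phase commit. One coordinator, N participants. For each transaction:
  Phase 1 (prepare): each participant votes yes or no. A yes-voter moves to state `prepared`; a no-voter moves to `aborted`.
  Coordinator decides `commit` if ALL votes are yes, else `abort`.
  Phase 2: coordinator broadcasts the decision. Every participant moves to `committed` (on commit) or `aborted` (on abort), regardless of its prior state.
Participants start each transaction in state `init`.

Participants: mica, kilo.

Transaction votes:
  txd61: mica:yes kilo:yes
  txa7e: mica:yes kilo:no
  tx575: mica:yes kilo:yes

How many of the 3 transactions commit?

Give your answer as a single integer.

txd61: all yes -> commit (commits=1)
txa7e: no from kilo -> abort (commits=1)
tx575: all yes -> commit (commits=2)

Answer: 2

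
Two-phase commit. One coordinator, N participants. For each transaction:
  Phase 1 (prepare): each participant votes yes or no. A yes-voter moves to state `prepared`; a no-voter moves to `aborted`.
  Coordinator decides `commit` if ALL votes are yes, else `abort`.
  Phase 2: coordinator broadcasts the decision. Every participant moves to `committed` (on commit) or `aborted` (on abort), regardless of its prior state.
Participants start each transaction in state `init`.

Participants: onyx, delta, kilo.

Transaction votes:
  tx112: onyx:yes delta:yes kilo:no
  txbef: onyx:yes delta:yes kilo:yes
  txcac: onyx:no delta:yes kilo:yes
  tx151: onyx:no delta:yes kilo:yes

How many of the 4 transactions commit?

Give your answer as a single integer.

Answer: 1

Derivation:
tx112: no from kilo -> abort (commits=0)
txbef: all yes -> commit (commits=1)
txcac: no from onyx -> abort (commits=1)
tx151: no from onyx -> abort (commits=1)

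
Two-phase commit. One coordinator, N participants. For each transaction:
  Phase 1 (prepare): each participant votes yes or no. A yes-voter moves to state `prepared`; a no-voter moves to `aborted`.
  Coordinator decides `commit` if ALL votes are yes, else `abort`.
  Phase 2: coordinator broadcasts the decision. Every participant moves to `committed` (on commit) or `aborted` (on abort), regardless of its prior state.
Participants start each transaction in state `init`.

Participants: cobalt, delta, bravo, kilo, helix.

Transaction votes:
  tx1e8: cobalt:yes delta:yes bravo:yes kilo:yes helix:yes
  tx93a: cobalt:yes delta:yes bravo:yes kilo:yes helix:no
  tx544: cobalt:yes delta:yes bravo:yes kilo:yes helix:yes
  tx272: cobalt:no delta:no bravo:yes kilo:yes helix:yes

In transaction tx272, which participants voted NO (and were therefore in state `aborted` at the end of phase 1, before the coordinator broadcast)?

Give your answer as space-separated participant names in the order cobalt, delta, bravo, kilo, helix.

Answer: cobalt delta

Derivation:
Txn tx272 phase 1: cobalt no -> aborted; delta no -> aborted; bravo yes -> prepared; kilo yes -> prepared; helix yes -> prepared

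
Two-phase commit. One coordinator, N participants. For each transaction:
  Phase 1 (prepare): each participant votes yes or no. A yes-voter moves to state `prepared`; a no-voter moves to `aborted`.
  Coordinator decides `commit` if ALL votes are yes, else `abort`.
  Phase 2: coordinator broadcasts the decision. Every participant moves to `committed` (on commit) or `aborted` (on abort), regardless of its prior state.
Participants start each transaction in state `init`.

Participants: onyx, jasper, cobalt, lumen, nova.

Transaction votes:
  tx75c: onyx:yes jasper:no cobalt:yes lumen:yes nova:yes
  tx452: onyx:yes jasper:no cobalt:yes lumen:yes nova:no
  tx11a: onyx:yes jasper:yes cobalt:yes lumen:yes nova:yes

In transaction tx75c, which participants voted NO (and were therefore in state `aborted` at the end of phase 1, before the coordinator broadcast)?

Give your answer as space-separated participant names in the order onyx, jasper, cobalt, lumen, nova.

Txn tx75c phase 1: onyx yes -> prepared; jasper no -> aborted; cobalt yes -> prepared; lumen yes -> prepared; nova yes -> prepared

Answer: jasper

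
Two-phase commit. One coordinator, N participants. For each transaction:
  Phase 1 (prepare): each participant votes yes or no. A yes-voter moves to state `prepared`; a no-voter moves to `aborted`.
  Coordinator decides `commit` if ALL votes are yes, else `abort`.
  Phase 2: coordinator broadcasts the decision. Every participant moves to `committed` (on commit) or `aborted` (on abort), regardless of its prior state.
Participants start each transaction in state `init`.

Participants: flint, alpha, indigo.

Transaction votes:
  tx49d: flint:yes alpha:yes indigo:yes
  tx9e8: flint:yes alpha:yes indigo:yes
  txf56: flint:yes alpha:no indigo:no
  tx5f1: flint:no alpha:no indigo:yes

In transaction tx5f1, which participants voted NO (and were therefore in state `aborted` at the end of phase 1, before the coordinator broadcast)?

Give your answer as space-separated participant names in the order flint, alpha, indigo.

Answer: flint alpha

Derivation:
Txn tx5f1 phase 1: flint no -> aborted; alpha no -> aborted; indigo yes -> prepared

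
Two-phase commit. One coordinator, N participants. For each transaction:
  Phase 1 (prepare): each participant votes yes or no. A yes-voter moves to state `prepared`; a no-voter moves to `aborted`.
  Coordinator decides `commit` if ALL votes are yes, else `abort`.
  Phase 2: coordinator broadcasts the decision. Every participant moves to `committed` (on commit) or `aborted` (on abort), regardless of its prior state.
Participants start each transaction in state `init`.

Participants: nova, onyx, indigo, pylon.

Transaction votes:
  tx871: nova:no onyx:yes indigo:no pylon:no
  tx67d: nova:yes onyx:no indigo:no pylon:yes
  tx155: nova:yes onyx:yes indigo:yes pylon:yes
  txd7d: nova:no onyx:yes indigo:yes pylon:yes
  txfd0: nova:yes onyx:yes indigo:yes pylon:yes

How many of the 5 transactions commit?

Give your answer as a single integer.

Answer: 2

Derivation:
tx871: no from nova, indigo, pylon -> abort (commits=0)
tx67d: no from onyx, indigo -> abort (commits=0)
tx155: all yes -> commit (commits=1)
txd7d: no from nova -> abort (commits=1)
txfd0: all yes -> commit (commits=2)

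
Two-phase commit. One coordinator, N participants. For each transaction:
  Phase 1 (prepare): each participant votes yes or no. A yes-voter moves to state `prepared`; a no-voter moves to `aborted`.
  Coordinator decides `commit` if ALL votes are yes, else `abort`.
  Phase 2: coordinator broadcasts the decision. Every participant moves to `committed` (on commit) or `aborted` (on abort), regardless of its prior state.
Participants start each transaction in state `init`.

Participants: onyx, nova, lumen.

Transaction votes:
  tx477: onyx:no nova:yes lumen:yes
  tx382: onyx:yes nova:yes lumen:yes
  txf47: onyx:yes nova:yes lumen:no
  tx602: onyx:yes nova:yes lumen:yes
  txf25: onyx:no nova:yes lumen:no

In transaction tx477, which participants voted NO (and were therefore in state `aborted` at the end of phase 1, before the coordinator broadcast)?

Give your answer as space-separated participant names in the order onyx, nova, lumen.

Txn tx477 phase 1: onyx no -> aborted; nova yes -> prepared; lumen yes -> prepared

Answer: onyx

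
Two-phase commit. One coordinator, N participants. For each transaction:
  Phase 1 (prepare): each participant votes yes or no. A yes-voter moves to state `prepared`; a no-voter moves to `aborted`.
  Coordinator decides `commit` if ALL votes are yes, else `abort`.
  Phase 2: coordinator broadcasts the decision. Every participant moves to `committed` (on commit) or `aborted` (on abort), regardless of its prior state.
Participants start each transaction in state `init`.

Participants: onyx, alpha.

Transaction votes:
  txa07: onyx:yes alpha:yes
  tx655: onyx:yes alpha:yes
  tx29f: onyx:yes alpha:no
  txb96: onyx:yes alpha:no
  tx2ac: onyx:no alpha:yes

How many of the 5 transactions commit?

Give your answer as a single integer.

Answer: 2

Derivation:
txa07: all yes -> commit (commits=1)
tx655: all yes -> commit (commits=2)
tx29f: no from alpha -> abort (commits=2)
txb96: no from alpha -> abort (commits=2)
tx2ac: no from onyx -> abort (commits=2)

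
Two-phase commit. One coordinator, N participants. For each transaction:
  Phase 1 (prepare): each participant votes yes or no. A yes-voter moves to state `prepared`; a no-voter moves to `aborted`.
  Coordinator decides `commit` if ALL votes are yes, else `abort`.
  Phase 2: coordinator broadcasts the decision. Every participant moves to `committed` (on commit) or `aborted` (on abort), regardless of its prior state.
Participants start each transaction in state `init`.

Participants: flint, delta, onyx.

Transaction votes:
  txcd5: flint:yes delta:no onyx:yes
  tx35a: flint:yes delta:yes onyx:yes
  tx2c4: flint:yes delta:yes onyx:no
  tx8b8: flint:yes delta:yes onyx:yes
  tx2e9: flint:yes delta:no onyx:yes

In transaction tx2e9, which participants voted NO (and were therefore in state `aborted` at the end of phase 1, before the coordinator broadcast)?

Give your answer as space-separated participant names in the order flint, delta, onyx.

Txn tx2e9 phase 1: flint yes -> prepared; delta no -> aborted; onyx yes -> prepared

Answer: delta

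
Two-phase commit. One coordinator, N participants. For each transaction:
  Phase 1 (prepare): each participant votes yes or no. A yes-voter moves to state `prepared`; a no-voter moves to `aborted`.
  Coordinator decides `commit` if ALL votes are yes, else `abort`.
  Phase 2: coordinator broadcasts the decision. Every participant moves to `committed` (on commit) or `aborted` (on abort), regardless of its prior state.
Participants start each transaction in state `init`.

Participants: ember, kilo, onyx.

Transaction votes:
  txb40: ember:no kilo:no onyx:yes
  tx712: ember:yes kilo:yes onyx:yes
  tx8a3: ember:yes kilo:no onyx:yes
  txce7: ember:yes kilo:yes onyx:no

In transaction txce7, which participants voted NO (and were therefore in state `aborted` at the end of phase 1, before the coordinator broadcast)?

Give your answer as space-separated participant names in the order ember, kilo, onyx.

Answer: onyx

Derivation:
Txn txce7 phase 1: ember yes -> prepared; kilo yes -> prepared; onyx no -> aborted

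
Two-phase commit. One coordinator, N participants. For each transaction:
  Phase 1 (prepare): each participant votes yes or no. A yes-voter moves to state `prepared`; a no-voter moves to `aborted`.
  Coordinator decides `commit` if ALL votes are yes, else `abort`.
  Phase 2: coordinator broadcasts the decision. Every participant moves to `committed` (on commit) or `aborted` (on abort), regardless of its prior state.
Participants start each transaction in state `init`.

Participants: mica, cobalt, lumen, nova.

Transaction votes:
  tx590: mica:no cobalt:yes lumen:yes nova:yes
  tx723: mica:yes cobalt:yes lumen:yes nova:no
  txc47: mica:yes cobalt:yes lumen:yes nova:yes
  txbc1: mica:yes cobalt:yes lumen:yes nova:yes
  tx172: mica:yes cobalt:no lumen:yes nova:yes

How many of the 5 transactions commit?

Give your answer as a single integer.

tx590: no from mica -> abort (commits=0)
tx723: no from nova -> abort (commits=0)
txc47: all yes -> commit (commits=1)
txbc1: all yes -> commit (commits=2)
tx172: no from cobalt -> abort (commits=2)

Answer: 2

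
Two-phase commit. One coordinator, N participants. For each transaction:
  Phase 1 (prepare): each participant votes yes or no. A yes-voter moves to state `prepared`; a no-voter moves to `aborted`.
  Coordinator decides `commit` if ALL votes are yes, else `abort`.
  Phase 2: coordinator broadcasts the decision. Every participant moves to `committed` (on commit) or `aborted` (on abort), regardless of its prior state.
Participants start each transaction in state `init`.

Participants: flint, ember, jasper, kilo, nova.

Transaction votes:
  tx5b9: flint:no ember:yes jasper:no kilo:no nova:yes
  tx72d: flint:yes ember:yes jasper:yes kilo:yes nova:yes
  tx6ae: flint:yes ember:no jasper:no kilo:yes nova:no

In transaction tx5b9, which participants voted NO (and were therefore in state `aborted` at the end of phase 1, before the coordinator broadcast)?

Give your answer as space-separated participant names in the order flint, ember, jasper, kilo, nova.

Txn tx5b9 phase 1: flint no -> aborted; ember yes -> prepared; jasper no -> aborted; kilo no -> aborted; nova yes -> prepared

Answer: flint jasper kilo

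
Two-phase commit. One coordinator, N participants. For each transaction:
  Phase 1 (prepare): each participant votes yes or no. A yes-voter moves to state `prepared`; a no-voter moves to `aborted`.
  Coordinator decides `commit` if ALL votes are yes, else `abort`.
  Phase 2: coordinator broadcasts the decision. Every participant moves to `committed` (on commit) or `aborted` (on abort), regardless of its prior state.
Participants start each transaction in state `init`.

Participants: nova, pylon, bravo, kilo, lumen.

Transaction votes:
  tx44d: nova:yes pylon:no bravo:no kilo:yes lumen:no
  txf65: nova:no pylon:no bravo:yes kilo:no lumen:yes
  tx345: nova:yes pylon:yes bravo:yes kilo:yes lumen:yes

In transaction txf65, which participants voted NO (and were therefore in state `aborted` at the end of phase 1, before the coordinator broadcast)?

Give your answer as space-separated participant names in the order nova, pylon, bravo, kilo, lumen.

Answer: nova pylon kilo

Derivation:
Txn txf65 phase 1: nova no -> aborted; pylon no -> aborted; bravo yes -> prepared; kilo no -> aborted; lumen yes -> prepared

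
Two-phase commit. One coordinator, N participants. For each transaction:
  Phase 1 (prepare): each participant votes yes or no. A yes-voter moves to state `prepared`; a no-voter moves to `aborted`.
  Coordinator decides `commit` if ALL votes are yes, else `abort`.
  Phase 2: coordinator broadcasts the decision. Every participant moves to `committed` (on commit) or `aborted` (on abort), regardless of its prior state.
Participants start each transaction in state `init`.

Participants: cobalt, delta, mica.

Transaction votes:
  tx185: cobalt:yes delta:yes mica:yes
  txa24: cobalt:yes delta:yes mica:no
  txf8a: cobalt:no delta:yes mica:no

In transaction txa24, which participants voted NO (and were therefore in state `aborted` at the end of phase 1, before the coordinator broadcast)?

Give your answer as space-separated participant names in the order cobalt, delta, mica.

Answer: mica

Derivation:
Txn txa24 phase 1: cobalt yes -> prepared; delta yes -> prepared; mica no -> aborted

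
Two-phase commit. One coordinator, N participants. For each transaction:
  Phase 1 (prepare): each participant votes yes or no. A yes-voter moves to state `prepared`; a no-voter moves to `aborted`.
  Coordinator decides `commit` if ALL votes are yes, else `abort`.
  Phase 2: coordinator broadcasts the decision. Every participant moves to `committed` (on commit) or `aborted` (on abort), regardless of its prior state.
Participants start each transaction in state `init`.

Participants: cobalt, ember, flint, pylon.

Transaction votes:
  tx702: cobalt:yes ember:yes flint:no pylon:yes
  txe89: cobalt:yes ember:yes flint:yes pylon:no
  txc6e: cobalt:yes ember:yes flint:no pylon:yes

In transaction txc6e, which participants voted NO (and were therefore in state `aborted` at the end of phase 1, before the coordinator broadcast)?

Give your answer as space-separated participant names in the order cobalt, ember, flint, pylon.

Answer: flint

Derivation:
Txn txc6e phase 1: cobalt yes -> prepared; ember yes -> prepared; flint no -> aborted; pylon yes -> prepared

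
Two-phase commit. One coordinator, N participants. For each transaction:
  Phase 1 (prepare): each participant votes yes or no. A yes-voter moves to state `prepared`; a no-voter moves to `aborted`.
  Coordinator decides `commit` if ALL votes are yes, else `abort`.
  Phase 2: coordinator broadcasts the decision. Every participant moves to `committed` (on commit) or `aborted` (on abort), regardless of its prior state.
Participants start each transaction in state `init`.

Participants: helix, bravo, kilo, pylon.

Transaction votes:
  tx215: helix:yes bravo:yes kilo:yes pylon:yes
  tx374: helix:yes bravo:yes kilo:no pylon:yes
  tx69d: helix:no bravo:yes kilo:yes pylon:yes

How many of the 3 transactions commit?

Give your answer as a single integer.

tx215: all yes -> commit (commits=1)
tx374: no from kilo -> abort (commits=1)
tx69d: no from helix -> abort (commits=1)

Answer: 1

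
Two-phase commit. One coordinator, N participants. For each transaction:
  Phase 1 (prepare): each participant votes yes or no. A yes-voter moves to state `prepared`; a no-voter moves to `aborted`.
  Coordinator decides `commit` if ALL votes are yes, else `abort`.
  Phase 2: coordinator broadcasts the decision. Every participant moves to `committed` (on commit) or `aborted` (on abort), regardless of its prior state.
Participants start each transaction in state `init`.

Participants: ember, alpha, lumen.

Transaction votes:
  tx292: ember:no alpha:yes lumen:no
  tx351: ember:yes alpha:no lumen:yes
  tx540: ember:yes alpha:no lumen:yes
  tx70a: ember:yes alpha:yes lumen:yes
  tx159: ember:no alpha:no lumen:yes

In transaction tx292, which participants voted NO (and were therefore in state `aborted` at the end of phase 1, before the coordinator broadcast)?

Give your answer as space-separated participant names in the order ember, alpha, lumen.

Answer: ember lumen

Derivation:
Txn tx292 phase 1: ember no -> aborted; alpha yes -> prepared; lumen no -> aborted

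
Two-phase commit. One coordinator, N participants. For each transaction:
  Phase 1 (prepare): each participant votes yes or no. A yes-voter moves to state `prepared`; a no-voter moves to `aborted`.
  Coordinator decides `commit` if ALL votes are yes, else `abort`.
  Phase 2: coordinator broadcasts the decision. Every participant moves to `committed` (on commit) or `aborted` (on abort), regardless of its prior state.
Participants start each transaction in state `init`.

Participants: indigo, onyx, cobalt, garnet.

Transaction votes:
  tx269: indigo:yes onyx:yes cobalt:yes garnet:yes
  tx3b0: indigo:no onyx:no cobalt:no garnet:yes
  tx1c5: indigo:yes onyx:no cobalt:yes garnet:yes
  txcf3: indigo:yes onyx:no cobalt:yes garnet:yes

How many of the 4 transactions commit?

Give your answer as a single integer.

Answer: 1

Derivation:
tx269: all yes -> commit (commits=1)
tx3b0: no from indigo, onyx, cobalt -> abort (commits=1)
tx1c5: no from onyx -> abort (commits=1)
txcf3: no from onyx -> abort (commits=1)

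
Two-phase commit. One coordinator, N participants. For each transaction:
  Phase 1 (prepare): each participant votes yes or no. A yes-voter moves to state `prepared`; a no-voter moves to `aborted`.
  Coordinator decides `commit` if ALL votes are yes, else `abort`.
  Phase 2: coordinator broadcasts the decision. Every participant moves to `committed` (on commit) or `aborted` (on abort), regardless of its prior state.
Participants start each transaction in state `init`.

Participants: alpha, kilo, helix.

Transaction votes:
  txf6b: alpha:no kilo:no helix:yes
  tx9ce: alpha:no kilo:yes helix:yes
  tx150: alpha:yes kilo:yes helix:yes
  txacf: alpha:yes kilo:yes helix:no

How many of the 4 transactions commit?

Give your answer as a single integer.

txf6b: no from alpha, kilo -> abort (commits=0)
tx9ce: no from alpha -> abort (commits=0)
tx150: all yes -> commit (commits=1)
txacf: no from helix -> abort (commits=1)

Answer: 1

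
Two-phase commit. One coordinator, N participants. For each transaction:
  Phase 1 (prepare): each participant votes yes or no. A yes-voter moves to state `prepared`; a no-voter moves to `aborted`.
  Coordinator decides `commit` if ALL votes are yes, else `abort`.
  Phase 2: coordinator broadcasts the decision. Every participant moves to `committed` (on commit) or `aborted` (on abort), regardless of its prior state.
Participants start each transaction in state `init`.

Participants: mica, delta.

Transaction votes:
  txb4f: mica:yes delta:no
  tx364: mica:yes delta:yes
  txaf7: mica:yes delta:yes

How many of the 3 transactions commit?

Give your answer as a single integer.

Answer: 2

Derivation:
txb4f: no from delta -> abort (commits=0)
tx364: all yes -> commit (commits=1)
txaf7: all yes -> commit (commits=2)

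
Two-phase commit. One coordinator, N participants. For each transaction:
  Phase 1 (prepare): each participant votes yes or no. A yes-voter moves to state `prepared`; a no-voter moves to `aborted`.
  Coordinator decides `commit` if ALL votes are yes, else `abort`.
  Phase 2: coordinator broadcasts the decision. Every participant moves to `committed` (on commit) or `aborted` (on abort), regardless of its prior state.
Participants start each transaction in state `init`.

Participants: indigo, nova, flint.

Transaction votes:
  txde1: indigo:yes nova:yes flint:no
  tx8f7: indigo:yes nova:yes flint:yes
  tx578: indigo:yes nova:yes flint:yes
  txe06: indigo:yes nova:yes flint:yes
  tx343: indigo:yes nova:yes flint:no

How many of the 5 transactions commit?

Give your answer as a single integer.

Answer: 3

Derivation:
txde1: no from flint -> abort (commits=0)
tx8f7: all yes -> commit (commits=1)
tx578: all yes -> commit (commits=2)
txe06: all yes -> commit (commits=3)
tx343: no from flint -> abort (commits=3)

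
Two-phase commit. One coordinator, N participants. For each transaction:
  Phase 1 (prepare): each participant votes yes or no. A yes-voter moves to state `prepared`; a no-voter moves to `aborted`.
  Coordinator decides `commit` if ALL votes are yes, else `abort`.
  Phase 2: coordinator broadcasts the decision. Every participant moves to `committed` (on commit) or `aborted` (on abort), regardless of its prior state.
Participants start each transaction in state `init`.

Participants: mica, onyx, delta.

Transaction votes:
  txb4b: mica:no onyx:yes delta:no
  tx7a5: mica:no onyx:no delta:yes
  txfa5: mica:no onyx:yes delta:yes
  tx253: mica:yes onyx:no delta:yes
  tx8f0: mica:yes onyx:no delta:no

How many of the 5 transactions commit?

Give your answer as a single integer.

Answer: 0

Derivation:
txb4b: no from mica, delta -> abort (commits=0)
tx7a5: no from mica, onyx -> abort (commits=0)
txfa5: no from mica -> abort (commits=0)
tx253: no from onyx -> abort (commits=0)
tx8f0: no from onyx, delta -> abort (commits=0)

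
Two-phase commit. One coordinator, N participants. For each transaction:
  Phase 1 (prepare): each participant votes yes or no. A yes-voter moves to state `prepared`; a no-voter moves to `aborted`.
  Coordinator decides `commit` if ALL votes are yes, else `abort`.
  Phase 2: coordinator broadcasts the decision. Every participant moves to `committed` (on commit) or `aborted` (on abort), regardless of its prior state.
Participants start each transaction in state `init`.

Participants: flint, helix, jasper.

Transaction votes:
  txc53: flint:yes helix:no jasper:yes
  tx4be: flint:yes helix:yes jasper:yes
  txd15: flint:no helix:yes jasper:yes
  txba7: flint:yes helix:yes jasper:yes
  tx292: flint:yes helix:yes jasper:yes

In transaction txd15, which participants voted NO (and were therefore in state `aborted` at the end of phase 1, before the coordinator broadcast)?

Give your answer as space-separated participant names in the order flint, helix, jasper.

Txn txd15 phase 1: flint no -> aborted; helix yes -> prepared; jasper yes -> prepared

Answer: flint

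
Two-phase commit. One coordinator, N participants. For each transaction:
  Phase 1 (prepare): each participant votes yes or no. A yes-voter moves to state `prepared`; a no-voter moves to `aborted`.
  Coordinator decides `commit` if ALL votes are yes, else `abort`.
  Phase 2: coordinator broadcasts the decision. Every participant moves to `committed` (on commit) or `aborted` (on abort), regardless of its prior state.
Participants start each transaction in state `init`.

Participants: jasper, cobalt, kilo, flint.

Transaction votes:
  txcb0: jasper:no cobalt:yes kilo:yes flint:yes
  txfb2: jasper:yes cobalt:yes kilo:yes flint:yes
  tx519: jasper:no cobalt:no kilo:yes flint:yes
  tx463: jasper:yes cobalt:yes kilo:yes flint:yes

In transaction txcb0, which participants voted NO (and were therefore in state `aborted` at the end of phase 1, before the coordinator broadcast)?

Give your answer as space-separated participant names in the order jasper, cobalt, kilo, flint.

Txn txcb0 phase 1: jasper no -> aborted; cobalt yes -> prepared; kilo yes -> prepared; flint yes -> prepared

Answer: jasper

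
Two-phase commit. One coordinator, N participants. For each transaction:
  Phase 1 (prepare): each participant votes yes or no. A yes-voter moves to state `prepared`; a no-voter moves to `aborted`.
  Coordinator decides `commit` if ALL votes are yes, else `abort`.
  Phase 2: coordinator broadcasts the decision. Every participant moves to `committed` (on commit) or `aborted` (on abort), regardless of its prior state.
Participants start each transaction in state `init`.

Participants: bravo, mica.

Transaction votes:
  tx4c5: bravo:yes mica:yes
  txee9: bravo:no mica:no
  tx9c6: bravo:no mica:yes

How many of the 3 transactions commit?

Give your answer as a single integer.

Answer: 1

Derivation:
tx4c5: all yes -> commit (commits=1)
txee9: no from bravo, mica -> abort (commits=1)
tx9c6: no from bravo -> abort (commits=1)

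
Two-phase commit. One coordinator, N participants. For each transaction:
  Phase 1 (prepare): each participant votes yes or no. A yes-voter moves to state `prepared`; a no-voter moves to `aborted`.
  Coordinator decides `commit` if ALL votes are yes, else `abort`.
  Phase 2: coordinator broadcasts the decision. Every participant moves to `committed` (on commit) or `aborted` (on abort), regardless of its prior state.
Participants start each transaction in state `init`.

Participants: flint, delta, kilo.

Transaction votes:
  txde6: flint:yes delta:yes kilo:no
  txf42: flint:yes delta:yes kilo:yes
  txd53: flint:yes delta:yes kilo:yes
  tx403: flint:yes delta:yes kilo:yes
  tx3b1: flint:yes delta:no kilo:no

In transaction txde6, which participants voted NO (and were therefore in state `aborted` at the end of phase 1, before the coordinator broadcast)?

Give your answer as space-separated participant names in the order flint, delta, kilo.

Answer: kilo

Derivation:
Txn txde6 phase 1: flint yes -> prepared; delta yes -> prepared; kilo no -> aborted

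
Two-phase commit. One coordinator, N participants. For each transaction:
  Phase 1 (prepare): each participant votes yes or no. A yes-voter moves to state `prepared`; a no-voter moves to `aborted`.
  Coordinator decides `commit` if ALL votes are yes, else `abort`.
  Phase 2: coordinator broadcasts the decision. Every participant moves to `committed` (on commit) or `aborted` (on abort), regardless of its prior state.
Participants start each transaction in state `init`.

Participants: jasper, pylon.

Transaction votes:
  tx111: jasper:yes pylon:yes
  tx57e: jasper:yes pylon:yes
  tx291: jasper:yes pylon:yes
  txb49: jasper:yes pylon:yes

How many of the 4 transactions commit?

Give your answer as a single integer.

tx111: all yes -> commit (commits=1)
tx57e: all yes -> commit (commits=2)
tx291: all yes -> commit (commits=3)
txb49: all yes -> commit (commits=4)

Answer: 4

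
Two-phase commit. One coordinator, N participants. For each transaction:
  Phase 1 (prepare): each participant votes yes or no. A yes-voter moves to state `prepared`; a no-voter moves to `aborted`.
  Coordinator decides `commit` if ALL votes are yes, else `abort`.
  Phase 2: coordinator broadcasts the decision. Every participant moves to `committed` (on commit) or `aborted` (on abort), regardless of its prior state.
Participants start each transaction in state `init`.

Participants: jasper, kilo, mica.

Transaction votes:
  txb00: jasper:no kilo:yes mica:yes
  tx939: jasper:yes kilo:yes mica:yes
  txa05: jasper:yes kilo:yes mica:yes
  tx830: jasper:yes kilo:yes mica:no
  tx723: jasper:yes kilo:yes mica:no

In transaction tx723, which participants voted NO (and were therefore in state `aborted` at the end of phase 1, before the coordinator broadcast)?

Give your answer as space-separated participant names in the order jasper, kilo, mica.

Answer: mica

Derivation:
Txn tx723 phase 1: jasper yes -> prepared; kilo yes -> prepared; mica no -> aborted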